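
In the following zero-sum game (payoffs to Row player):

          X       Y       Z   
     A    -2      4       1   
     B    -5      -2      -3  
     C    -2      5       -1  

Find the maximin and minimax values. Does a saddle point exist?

Maximin = -2, Minimax = -2, Saddle: True

Work:
Row minimums: [-2, -5, -2] → maximin = -2
Column maximums: [-2, 5, 1] → minimax = -2
Saddle point exists! Game value = -2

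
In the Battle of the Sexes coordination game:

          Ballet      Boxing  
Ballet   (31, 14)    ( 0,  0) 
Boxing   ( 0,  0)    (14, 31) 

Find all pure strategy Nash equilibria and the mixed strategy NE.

Pure NE: (Ballet, Ballet) and (Boxing, Boxing); Mixed NE: p = 0.6889, q = 0.3111

Work:
Check pure NE:
(Ballet, Ballet): (31, 14) - no unilateral deviation beneficial
(Boxing, Boxing): (14, 31) - no unilateral deviation beneficial
Mixed NE: P1 plays Ballet with p = 0.6889, P2 plays Ballet with q = 0.3111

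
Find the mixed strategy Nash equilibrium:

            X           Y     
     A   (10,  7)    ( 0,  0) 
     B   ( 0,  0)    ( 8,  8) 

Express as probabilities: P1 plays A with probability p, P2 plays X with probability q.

p = 0.5333, q = 0.4444

Work:
Find probabilities that make opponent indifferent:
P2 chooses q to make P1 indifferent between A and B
P1 chooses p to make P2 indifferent between X and Y
Mixed NE: P1 plays (A: 0.5333, B: 0.4667), P2 plays (X: 0.4444, Y: 0.5556)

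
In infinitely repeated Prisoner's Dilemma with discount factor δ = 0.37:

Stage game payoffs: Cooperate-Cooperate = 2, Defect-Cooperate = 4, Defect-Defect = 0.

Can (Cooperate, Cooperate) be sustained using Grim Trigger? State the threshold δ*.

δ* = 0.5; since δ = 0.37 < 0.5, cooperation cannot be sustained

Work:
For Grim Trigger:
Cooperate forever: 2/(1-δ)
Defect then punished: 4 + 0·δ/(1-δ)
Need: 2/(1-δ) ≥ 4 + 0·δ/(1-δ)
Solving: δ ≥ (T-R)/(T-P) = (4-2)/(4-0) = 0.5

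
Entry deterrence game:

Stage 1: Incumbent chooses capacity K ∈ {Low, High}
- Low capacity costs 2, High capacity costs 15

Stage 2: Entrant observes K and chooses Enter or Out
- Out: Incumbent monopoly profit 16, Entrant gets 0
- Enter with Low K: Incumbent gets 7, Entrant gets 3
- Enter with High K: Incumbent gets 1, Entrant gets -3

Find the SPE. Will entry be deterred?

SPE: (Low, Enter|Low, Out|High); Entry not deterred. Incumbent net profit = 5, Entrant gets 3

Work:
After Low K: Entrant enters (3 > 0)
After High K: Entrant stays out (-3 < 0)
Incumbent: Low → 7−2=5, High → 16−15=1
Incumbent chooses Low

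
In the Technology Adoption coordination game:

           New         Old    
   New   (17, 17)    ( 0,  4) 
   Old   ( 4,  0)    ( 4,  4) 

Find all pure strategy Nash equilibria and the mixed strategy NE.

Pure NE: (New, New) and (Old, Old); Mixed NE: p = 0.2353, q = 0.2353

Work:
Check pure NE:
(New, New): (17, 17) - no unilateral deviation beneficial
(Old, Old): (4, 4) - no unilateral deviation beneficial
Mixed NE: P1 plays New with p = 0.2353, P2 plays New with q = 0.2353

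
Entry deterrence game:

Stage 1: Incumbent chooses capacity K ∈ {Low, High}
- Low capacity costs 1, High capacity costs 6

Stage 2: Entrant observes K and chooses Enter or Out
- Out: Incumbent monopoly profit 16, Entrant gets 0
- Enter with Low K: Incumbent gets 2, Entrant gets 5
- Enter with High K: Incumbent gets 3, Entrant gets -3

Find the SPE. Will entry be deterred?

SPE: (High, Enter|Low, Out|High); Entry deterred. Incumbent net profit = 10

Work:
After Low K: Entrant enters (5 > 0)
After High K: Entrant stays out (-3 < 0)
Incumbent: Low → 2−1=1, High → 16−6=10
Incumbent chooses High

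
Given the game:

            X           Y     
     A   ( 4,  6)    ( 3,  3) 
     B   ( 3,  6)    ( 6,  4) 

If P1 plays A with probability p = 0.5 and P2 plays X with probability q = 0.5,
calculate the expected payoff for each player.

E[P1] = 4.0, E[P2] = 4.75

Work:
E[P1] = p·q·π₁(A,X) + p·(1-q)·π₁(A,Y) + (1-p)·q·π₁(B,X) + (1-p)·(1-q)·π₁(B,Y)
= 0.5·0.5·4 + 0.5·0.5·3 + 0.5·0.5·3 + 0.5·0.5·6
= 4.0

E[P2] = 4.75 (similar calculation)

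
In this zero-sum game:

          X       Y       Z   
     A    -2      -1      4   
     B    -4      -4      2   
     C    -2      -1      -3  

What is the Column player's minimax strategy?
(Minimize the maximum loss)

Column should play X, value = -2

Work:
Column player minimizes Row's maximum payoff:
Column X: max payoff to Row = -2
Column Y: max payoff to Row = -1
Column Z: max payoff to Row = 4
Minimum is -2, achieved by column X.
Minimax strategy: X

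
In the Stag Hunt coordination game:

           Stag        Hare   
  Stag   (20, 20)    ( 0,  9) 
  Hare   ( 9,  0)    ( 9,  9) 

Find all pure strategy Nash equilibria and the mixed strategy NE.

Pure NE: (Stag, Stag) and (Hare, Hare); Mixed NE: p = 0.45, q = 0.45

Work:
Check pure NE:
(Stag, Stag): (20, 20) - no unilateral deviation beneficial
(Hare, Hare): (9, 9) - no unilateral deviation beneficial
Mixed NE: P1 plays Stag with p = 0.45, P2 plays Stag with q = 0.45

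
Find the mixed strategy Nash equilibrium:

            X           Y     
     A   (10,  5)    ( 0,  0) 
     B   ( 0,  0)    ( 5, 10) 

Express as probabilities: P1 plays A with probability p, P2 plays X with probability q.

p = 0.6667, q = 0.3333

Work:
Find probabilities that make opponent indifferent:
P2 chooses q to make P1 indifferent between A and B
P1 chooses p to make P2 indifferent between X and Y
Mixed NE: P1 plays (A: 0.6667, B: 0.3333), P2 plays (X: 0.3333, Y: 0.6667)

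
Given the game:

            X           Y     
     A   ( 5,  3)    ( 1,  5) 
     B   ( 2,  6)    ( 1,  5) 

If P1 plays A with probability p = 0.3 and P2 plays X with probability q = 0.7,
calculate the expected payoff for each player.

E[P1] = 2.33, E[P2] = 5.07

Work:
E[P1] = p·q·π₁(A,X) + p·(1-q)·π₁(A,Y) + (1-p)·q·π₁(B,X) + (1-p)·(1-q)·π₁(B,Y)
= 0.3·0.7·5 + 0.3·0.3·1 + 0.7·0.7·2 + 0.7·0.3·1
= 2.33

E[P2] = 5.07 (similar calculation)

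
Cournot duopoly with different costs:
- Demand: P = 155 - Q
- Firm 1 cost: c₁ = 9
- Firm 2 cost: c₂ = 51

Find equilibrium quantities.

q₁* = 62.67, q₂* = 20.67

Work:
Reaction: q₁ = (155 - 9 - q₂)/2
Reaction: q₂ = (155 - 51 - q₁)/2
Solve simultaneously:
q₁* = (155 - 2×9 + 51)/3 = 62.67
q₂* = (155 - 2×51 + 9)/3 = 20.67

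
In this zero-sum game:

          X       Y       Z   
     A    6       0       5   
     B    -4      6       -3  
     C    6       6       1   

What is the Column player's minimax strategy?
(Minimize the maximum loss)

Column should play Z, value = 5

Work:
Column player minimizes Row's maximum payoff:
Column X: max payoff to Row = 6
Column Y: max payoff to Row = 6
Column Z: max payoff to Row = 5
Minimum is 5, achieved by column Z.
Minimax strategy: Z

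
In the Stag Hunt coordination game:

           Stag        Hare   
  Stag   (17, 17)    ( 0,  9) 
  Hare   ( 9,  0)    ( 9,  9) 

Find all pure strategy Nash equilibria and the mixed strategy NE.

Pure NE: (Stag, Stag) and (Hare, Hare); Mixed NE: p = 0.5294, q = 0.5294

Work:
Check pure NE:
(Stag, Stag): (17, 17) - no unilateral deviation beneficial
(Hare, Hare): (9, 9) - no unilateral deviation beneficial
Mixed NE: P1 plays Stag with p = 0.5294, P2 plays Stag with q = 0.5294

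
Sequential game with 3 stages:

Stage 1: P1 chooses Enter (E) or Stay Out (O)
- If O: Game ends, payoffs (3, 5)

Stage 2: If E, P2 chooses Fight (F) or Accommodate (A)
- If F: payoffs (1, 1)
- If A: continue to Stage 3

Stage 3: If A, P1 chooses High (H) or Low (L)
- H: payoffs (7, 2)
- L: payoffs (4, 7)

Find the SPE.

SPE: (E, A, H); Outcome (7, 2)

Work:
Stage 3: P1 chooses H (7 vs 4)
Stage 2: P2: F->1, A->2 (anticipating H). Choose A
Stage 1: P1: O->3, E->7 (anticipating A, H). Choose E
SPE path: E -> A -> H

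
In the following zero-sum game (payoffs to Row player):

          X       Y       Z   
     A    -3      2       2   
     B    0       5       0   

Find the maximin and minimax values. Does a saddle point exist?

Maximin = 0, Minimax = 0, Saddle: True

Work:
Row minimums: [-3, 0] → maximin = 0
Column maximums: [0, 5, 2] → minimax = 0
Saddle point exists! Game value = 0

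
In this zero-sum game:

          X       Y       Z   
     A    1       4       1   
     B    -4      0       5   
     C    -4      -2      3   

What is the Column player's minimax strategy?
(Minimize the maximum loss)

Column should play X, value = 1

Work:
Column player minimizes Row's maximum payoff:
Column X: max payoff to Row = 1
Column Y: max payoff to Row = 4
Column Z: max payoff to Row = 5
Minimum is 1, achieved by column X.
Minimax strategy: X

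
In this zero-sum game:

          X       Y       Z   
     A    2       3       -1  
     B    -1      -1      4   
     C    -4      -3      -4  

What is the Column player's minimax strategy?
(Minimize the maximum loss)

Column should play X, value = 2

Work:
Column player minimizes Row's maximum payoff:
Column X: max payoff to Row = 2
Column Y: max payoff to Row = 3
Column Z: max payoff to Row = 4
Minimum is 2, achieved by column X.
Minimax strategy: X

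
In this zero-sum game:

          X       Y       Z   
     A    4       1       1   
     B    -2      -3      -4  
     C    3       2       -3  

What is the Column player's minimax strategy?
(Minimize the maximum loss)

Column should play Z, value = 1

Work:
Column player minimizes Row's maximum payoff:
Column X: max payoff to Row = 4
Column Y: max payoff to Row = 2
Column Z: max payoff to Row = 1
Minimum is 1, achieved by column Z.
Minimax strategy: Z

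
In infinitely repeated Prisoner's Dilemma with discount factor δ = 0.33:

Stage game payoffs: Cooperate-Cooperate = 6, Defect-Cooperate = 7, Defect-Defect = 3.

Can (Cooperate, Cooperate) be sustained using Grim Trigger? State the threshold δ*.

δ* = 0.25; since δ = 0.33 ≥ 0.25, cooperation can be sustained

Work:
For Grim Trigger:
Cooperate forever: 6/(1-δ)
Defect then punished: 7 + 3·δ/(1-δ)
Need: 6/(1-δ) ≥ 7 + 3·δ/(1-δ)
Solving: δ ≥ (T-R)/(T-P) = (7-6)/(7-3) = 0.25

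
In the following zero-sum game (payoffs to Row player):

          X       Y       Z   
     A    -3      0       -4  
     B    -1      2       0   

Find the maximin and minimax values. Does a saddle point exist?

Maximin = -1, Minimax = -1, Saddle: True

Work:
Row minimums: [-4, -1] → maximin = -1
Column maximums: [-1, 2, 0] → minimax = -1
Saddle point exists! Game value = -1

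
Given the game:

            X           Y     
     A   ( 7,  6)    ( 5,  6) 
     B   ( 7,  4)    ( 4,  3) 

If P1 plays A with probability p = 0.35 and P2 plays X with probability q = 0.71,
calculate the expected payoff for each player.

E[P1] = 6.2315, E[P2] = 4.5115

Work:
E[P1] = p·q·π₁(A,X) + p·(1-q)·π₁(A,Y) + (1-p)·q·π₁(B,X) + (1-p)·(1-q)·π₁(B,Y)
= 0.35·0.71·7 + 0.35·0.29·5 + 0.65·0.71·7 + 0.65·0.29·4
= 6.2315

E[P2] = 4.5115 (similar calculation)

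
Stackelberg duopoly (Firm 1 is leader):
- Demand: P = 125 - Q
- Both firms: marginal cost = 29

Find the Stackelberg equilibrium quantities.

q₁* (leader) = 48.0, q₂* (follower) = 24.0

Work:
Follower's reaction: q₂ = (a - c - q₁)/2
Leader substitutes: π₁ = q₁·(a - q₁ - (a-c-q₁)/2 - c)
FOC: q₁* = (125 - 29)/2 = 48.00
Then: q₂* = (125 - 29 - 48.0)/2 = 24.00
Leader has first-mover advantage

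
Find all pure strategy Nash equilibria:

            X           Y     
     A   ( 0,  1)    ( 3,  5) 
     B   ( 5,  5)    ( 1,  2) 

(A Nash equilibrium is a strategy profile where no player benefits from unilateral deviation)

Nash equilibrium: (A, Y), (B, X)

Work:
Best responses:
  P1 vs X: payoffs [0, 5] → best response B (payoff 5)
  P1 vs Y: payoffs [3, 1] → best response A (payoff 3)
  P2 vs A: payoffs [1, 5] → best response Y (payoff 5)
  P2 vs B: payoffs [5, 2] → best response X (payoff 5)
Mutual best responses: (A,Y), (B,X) → Nash equilibria.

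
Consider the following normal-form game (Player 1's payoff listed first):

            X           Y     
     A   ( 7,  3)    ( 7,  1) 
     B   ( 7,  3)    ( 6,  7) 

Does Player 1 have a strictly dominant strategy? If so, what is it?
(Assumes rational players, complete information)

No strictly dominant strategy exists for Player 1

Work:
A strategy strictly dominates another if it gives a strictly higher payoff against every opponent action. Compare each pair of P1's strategies column-by-column:
  A vs B: [7 vs 7, 7 vs 6] → A does not strictly dominate B (column X: 7 ≤ 7)
  B vs A: [7 vs 7, 6 vs 7] → B does not strictly dominate A (column X: 7 ≤ 7)
No single strategy strictly dominates all others → no strictly dominant strategy.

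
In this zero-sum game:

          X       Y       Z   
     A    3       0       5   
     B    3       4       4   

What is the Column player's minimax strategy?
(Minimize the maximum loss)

Column should play X, value = 3

Work:
Column player minimizes Row's maximum payoff:
Column X: max payoff to Row = 3
Column Y: max payoff to Row = 4
Column Z: max payoff to Row = 5
Minimum is 3, achieved by column X.
Minimax strategy: X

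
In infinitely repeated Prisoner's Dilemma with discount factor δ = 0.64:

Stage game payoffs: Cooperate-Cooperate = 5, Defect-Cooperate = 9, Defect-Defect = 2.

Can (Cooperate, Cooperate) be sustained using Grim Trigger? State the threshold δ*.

δ* = 0.5714; since δ = 0.64 ≥ 0.5714, cooperation can be sustained

Work:
For Grim Trigger:
Cooperate forever: 5/(1-δ)
Defect then punished: 9 + 2·δ/(1-δ)
Need: 5/(1-δ) ≥ 9 + 2·δ/(1-δ)
Solving: δ ≥ (T-R)/(T-P) = (9-5)/(9-2) = 0.5714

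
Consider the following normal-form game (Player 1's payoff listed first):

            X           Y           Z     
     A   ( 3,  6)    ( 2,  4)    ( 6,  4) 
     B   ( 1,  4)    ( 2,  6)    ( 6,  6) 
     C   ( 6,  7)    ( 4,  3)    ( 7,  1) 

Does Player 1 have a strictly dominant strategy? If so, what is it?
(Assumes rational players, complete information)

Yes, Player 1's strictly dominant strategy is C

Work:
A strategy strictly dominates another if it gives a strictly higher payoff against every opponent action. Compare each pair of P1's strategies column-by-column:
  A vs B: [3 vs 1, 2 vs 2, 6 vs 6] → A does not strictly dominate B (column Y: 2 ≤ 2)
  A vs C: [3 vs 6, 2 vs 4, 6 vs 7] → A does not strictly dominate C (column X: 3 ≤ 6)
  B vs A: [1 vs 3, 2 vs 2, 6 vs 6] → B does not strictly dominate A (column X: 1 ≤ 3)
  B vs C: [1 vs 6, 2 vs 4, 6 vs 7] → B does not strictly dominate C (column X: 1 ≤ 6)
  C vs A: [6 vs 3, 4 vs 2, 7 vs 6] → C strictly dominates A
  C vs B: [6 vs 1, 4 vs 2, 7 vs 6] → C strictly dominates B
C strictly dominates every other strategy → strictly dominant.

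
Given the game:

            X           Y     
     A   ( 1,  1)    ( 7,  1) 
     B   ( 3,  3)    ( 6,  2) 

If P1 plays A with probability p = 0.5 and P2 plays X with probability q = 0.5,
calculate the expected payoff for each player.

E[P1] = 4.25, E[P2] = 1.75

Work:
E[P1] = p·q·π₁(A,X) + p·(1-q)·π₁(A,Y) + (1-p)·q·π₁(B,X) + (1-p)·(1-q)·π₁(B,Y)
= 0.5·0.5·1 + 0.5·0.5·7 + 0.5·0.5·3 + 0.5·0.5·6
= 4.25

E[P2] = 1.75 (similar calculation)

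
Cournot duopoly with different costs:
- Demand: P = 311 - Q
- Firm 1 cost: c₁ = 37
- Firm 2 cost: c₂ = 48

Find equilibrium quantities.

q₁* = 95.0, q₂* = 84.0

Work:
Reaction: q₁ = (311 - 37 - q₂)/2
Reaction: q₂ = (311 - 48 - q₁)/2
Solve simultaneously:
q₁* = (311 - 2×37 + 48)/3 = 95.0
q₂* = (311 - 2×48 + 37)/3 = 84.0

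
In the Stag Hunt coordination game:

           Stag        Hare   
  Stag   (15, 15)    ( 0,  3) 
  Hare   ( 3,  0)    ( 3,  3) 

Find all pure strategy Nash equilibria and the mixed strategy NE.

Pure NE: (Stag, Stag) and (Hare, Hare); Mixed NE: p = 0.2, q = 0.2

Work:
Check pure NE:
(Stag, Stag): (15, 15) - no unilateral deviation beneficial
(Hare, Hare): (3, 3) - no unilateral deviation beneficial
Mixed NE: P1 plays Stag with p = 0.2, P2 plays Stag with q = 0.2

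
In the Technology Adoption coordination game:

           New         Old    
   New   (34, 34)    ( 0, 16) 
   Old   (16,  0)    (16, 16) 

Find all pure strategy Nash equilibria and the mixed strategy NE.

Pure NE: (New, New) and (Old, Old); Mixed NE: p = 0.4706, q = 0.4706

Work:
Check pure NE:
(New, New): (34, 34) - no unilateral deviation beneficial
(Old, Old): (16, 16) - no unilateral deviation beneficial
Mixed NE: P1 plays New with p = 0.4706, P2 plays New with q = 0.4706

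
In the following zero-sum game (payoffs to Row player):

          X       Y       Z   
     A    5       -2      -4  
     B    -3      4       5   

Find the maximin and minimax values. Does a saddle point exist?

Maximin = -3, Minimax = 4, Saddle: False

Work:
Row minimums: [-4, -3] → maximin = -3
Column maximums: [5, 4, 5] → minimax = 4
No saddle point (maximin ≠ minimax). Mixed strategy needed.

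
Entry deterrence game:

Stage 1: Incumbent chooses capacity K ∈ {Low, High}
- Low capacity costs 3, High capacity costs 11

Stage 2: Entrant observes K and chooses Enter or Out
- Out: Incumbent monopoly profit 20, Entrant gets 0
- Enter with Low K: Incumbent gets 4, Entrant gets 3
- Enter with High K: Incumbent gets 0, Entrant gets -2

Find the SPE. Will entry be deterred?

SPE: (High, Enter|Low, Out|High); Entry deterred. Incumbent net profit = 9

Work:
After Low K: Entrant enters (3 > 0)
After High K: Entrant stays out (-2 < 0)
Incumbent: Low → 4−3=1, High → 20−11=9
Incumbent chooses High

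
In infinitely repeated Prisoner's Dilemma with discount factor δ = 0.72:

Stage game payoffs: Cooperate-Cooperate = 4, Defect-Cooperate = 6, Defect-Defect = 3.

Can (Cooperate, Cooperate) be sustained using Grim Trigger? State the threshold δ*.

δ* = 0.6667; since δ = 0.72 ≥ 0.6667, cooperation can be sustained

Work:
For Grim Trigger:
Cooperate forever: 4/(1-δ)
Defect then punished: 6 + 3·δ/(1-δ)
Need: 4/(1-δ) ≥ 6 + 3·δ/(1-δ)
Solving: δ ≥ (T-R)/(T-P) = (6-4)/(6-3) = 0.6667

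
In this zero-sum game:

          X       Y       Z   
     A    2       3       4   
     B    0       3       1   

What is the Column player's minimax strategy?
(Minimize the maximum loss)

Column should play X, value = 2

Work:
Column player minimizes Row's maximum payoff:
Column X: max payoff to Row = 2
Column Y: max payoff to Row = 3
Column Z: max payoff to Row = 4
Minimum is 2, achieved by column X.
Minimax strategy: X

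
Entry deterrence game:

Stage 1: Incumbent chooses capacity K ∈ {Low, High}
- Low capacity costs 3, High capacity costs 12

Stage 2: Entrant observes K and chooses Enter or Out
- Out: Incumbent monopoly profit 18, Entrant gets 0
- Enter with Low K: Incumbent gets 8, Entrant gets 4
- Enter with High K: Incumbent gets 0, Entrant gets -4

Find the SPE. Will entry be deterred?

SPE: (High, Enter|Low, Out|High); Entry deterred. Incumbent net profit = 6

Work:
After Low K: Entrant enters (4 > 0)
After High K: Entrant stays out (-4 < 0)
Incumbent: Low → 8−3=5, High → 18−12=6
Incumbent chooses High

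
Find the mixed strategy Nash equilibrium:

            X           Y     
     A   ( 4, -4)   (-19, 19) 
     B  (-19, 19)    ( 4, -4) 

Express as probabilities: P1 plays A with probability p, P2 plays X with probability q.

p = 0.5, q = 0.5

Work:
Find probabilities that make opponent indifferent:
P2 chooses q to make P1 indifferent between A and B
P1 chooses p to make P2 indifferent between X and Y
Mixed NE: P1 plays (A: 0.5, B: 0.5), P2 plays (X: 0.5, Y: 0.5)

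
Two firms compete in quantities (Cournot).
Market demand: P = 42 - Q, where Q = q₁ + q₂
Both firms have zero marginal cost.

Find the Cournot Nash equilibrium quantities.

q₁* = q₂* = 14.0; P* = 14.0

Work:
Profit: π_i = P·q_i = (a - q_i - q_j)·q_i
FOC: ∂π_i/∂q_i = a - 2q_i - q_j = 0
Reaction function: q_i = (42 - q_j)/2
Symmetry: q* = 42/3 = 14.0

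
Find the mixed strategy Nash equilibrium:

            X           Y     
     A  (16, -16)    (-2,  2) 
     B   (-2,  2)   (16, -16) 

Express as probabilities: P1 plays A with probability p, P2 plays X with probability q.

p = 0.5, q = 0.5

Work:
Find probabilities that make opponent indifferent:
P2 chooses q to make P1 indifferent between A and B
P1 chooses p to make P2 indifferent between X and Y
Mixed NE: P1 plays (A: 0.5, B: 0.5), P2 plays (X: 0.5, Y: 0.5)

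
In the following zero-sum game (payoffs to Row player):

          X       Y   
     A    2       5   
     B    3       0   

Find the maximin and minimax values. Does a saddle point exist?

Maximin = 2, Minimax = 3, Saddle: False

Work:
Row minimums: [2, 0] → maximin = 2
Column maximums: [3, 5] → minimax = 3
No saddle point (maximin ≠ minimax). Mixed strategy needed.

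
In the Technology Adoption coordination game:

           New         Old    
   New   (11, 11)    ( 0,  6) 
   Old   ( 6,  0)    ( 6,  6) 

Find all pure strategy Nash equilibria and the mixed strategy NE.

Pure NE: (New, New) and (Old, Old); Mixed NE: p = 0.5455, q = 0.5455

Work:
Check pure NE:
(New, New): (11, 11) - no unilateral deviation beneficial
(Old, Old): (6, 6) - no unilateral deviation beneficial
Mixed NE: P1 plays New with p = 0.5455, P2 plays New with q = 0.5455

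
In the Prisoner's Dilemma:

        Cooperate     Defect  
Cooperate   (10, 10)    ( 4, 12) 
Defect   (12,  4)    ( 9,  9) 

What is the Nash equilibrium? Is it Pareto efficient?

(Defect, Defect) is NE; not Pareto efficient

Work:
Defect dominates Cooperate for both players:
If P2 cooperates: Defect (12) > Cooperate (10)
If P2 defects: Defect (9) > Cooperate (4)
NE: (Defect, Defect) with payoff (9, 9)
But (Cooperate, Cooperate) = (10, 10) Pareto dominates (9, 9)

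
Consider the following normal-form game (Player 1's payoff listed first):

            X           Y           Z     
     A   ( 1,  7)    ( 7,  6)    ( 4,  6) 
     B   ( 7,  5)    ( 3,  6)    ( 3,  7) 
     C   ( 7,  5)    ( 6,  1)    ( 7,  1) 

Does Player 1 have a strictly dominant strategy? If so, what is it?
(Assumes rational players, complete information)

No strictly dominant strategy exists for Player 1

Work:
A strategy strictly dominates another if it gives a strictly higher payoff against every opponent action. Compare each pair of P1's strategies column-by-column:
  A vs B: [1 vs 7, 7 vs 3, 4 vs 3] → A does not strictly dominate B (column X: 1 ≤ 7)
  A vs C: [1 vs 7, 7 vs 6, 4 vs 7] → A does not strictly dominate C (column X: 1 ≤ 7)
  B vs A: [7 vs 1, 3 vs 7, 3 vs 4] → B does not strictly dominate A (column Y: 3 ≤ 7)
  B vs C: [7 vs 7, 3 vs 6, 3 vs 7] → B does not strictly dominate C (column X: 7 ≤ 7)
  C vs A: [7 vs 1, 6 vs 7, 7 vs 4] → C does not strictly dominate A (column Y: 6 ≤ 7)
  C vs B: [7 vs 7, 6 vs 3, 7 vs 3] → C does not strictly dominate B (column X: 7 ≤ 7)
No single strategy strictly dominates all others → no strictly dominant strategy.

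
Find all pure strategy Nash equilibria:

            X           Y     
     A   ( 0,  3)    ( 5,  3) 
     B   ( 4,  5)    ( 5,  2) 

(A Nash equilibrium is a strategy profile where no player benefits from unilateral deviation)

Nash equilibrium: (A, Y), (B, X)

Work:
Best responses:
  P1 vs X: payoffs [0, 4] → best response B (payoff 4)
  P1 vs Y: payoffs [5, 5] → best response A/B (payoff 5)
  P2 vs A: payoffs [3, 3] → best response X/Y (payoff 3)
  P2 vs B: payoffs [5, 2] → best response X (payoff 5)
Mutual best responses: (A,Y), (B,X) → Nash equilibria.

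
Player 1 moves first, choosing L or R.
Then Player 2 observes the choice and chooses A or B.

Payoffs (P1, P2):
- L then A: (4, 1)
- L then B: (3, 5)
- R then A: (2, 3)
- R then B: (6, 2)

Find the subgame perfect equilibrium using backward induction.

P1 plays L, P2 plays B after L and A after R; Payoff (3, 5)

Work:
Backward induction:
After L: P2 chooses B → P1 gets 3
After R: P2 chooses A → P1 gets 2
P1 chooses L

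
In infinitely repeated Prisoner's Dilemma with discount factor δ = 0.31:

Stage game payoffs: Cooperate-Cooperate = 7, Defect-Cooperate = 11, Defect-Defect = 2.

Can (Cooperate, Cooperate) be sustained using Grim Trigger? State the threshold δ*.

δ* = 0.4444; since δ = 0.31 < 0.4444, cooperation cannot be sustained

Work:
For Grim Trigger:
Cooperate forever: 7/(1-δ)
Defect then punished: 11 + 2·δ/(1-δ)
Need: 7/(1-δ) ≥ 11 + 2·δ/(1-δ)
Solving: δ ≥ (T-R)/(T-P) = (11-7)/(11-2) = 0.4444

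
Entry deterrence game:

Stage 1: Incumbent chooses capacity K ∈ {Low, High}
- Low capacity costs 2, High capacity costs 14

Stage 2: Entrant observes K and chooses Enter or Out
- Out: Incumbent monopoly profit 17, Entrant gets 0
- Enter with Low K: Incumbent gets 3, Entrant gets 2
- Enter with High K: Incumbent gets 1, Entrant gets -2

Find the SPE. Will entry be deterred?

SPE: (High, Enter|Low, Out|High); Entry deterred. Incumbent net profit = 3

Work:
After Low K: Entrant enters (2 > 0)
After High K: Entrant stays out (-2 < 0)
Incumbent: Low → 3−2=1, High → 17−14=3
Incumbent chooses High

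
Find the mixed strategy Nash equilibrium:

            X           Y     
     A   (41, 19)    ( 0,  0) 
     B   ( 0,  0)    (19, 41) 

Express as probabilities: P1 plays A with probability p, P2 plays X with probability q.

p = 0.6833, q = 0.3167

Work:
Find probabilities that make opponent indifferent:
P2 chooses q to make P1 indifferent between A and B
P1 chooses p to make P2 indifferent between X and Y
Mixed NE: P1 plays (A: 0.6833, B: 0.3167), P2 plays (X: 0.3167, Y: 0.6833)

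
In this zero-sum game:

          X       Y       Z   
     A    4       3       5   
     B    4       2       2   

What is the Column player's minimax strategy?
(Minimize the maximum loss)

Column should play Y, value = 3

Work:
Column player minimizes Row's maximum payoff:
Column X: max payoff to Row = 4
Column Y: max payoff to Row = 3
Column Z: max payoff to Row = 5
Minimum is 3, achieved by column Y.
Minimax strategy: Y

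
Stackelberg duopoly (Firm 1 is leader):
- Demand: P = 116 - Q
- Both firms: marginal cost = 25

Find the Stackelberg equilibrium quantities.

q₁* (leader) = 45.5, q₂* (follower) = 22.75

Work:
Follower's reaction: q₂ = (a - c - q₁)/2
Leader substitutes: π₁ = q₁·(a - q₁ - (a-c-q₁)/2 - c)
FOC: q₁* = (116 - 25)/2 = 45.50
Then: q₂* = (116 - 25 - 45.5)/2 = 22.75
Leader has first-mover advantage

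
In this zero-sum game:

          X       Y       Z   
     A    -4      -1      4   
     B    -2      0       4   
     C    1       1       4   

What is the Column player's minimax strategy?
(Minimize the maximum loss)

Column should play X or Y (all achieve the minimum), value = 1

Work:
Column player minimizes Row's maximum payoff:
Column X: max payoff to Row = 1
Column Y: max payoff to Row = 1
Column Z: max payoff to Row = 4
Minimum is 1, achieved by columns X, Y (tied).
Each of X or Y is a minimax strategy.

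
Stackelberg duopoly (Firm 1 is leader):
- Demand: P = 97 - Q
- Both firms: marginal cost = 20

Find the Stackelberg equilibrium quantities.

q₁* (leader) = 38.5, q₂* (follower) = 19.25

Work:
Follower's reaction: q₂ = (a - c - q₁)/2
Leader substitutes: π₁ = q₁·(a - q₁ - (a-c-q₁)/2 - c)
FOC: q₁* = (97 - 20)/2 = 38.50
Then: q₂* = (97 - 20 - 38.5)/2 = 19.25
Leader has first-mover advantage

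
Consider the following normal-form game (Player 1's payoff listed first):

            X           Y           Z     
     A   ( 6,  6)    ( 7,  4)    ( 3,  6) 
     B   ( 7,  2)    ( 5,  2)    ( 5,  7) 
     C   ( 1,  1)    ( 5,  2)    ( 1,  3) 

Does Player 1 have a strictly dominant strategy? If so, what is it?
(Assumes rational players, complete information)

No strictly dominant strategy exists for Player 1

Work:
A strategy strictly dominates another if it gives a strictly higher payoff against every opponent action. Compare each pair of P1's strategies column-by-column:
  A vs B: [6 vs 7, 7 vs 5, 3 vs 5] → A does not strictly dominate B (column X: 6 ≤ 7)
  A vs C: [6 vs 1, 7 vs 5, 3 vs 1] → A strictly dominates C
  B vs A: [7 vs 6, 5 vs 7, 5 vs 3] → B does not strictly dominate A (column Y: 5 ≤ 7)
  B vs C: [7 vs 1, 5 vs 5, 5 vs 1] → B does not strictly dominate C (column Y: 5 ≤ 5)
  C vs A: [1 vs 6, 5 vs 7, 1 vs 3] → C does not strictly dominate A (column X: 1 ≤ 6)
  C vs B: [1 vs 7, 5 vs 5, 1 vs 5] → C does not strictly dominate B (column X: 1 ≤ 7)
No single strategy strictly dominates all others → no strictly dominant strategy.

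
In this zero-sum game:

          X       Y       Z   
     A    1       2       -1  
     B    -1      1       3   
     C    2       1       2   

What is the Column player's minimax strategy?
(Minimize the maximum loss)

Column should play X or Y (all achieve the minimum), value = 2

Work:
Column player minimizes Row's maximum payoff:
Column X: max payoff to Row = 2
Column Y: max payoff to Row = 2
Column Z: max payoff to Row = 3
Minimum is 2, achieved by columns X, Y (tied).
Each of X or Y is a minimax strategy.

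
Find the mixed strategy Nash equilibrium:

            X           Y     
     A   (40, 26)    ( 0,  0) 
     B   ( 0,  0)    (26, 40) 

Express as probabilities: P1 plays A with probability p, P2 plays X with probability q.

p = 0.6061, q = 0.3939

Work:
Find probabilities that make opponent indifferent:
P2 chooses q to make P1 indifferent between A and B
P1 chooses p to make P2 indifferent between X and Y
Mixed NE: P1 plays (A: 0.6061, B: 0.3939), P2 plays (X: 0.3939, Y: 0.6061)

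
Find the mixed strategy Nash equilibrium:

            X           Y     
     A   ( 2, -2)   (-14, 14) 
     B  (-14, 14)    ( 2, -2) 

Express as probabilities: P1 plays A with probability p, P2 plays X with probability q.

p = 0.5, q = 0.5

Work:
Find probabilities that make opponent indifferent:
P2 chooses q to make P1 indifferent between A and B
P1 chooses p to make P2 indifferent between X and Y
Mixed NE: P1 plays (A: 0.5, B: 0.5), P2 plays (X: 0.5, Y: 0.5)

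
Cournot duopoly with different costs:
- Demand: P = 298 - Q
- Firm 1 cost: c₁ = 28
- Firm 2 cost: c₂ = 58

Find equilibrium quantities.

q₁* = 100.0, q₂* = 70.0

Work:
Reaction: q₁ = (298 - 28 - q₂)/2
Reaction: q₂ = (298 - 58 - q₁)/2
Solve simultaneously:
q₁* = (298 - 2×28 + 58)/3 = 100.0
q₂* = (298 - 2×58 + 28)/3 = 70.0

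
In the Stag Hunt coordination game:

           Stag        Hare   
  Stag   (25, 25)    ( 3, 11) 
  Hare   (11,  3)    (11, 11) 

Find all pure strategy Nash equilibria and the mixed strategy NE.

Pure NE: (Stag, Stag) and (Hare, Hare); Mixed NE: p = 0.3636, q = 0.3636

Work:
Check pure NE:
(Stag, Stag): (25, 25) - no unilateral deviation beneficial
(Hare, Hare): (11, 11) - no unilateral deviation beneficial
Mixed NE: P1 plays Stag with p = 0.3636, P2 plays Stag with q = 0.3636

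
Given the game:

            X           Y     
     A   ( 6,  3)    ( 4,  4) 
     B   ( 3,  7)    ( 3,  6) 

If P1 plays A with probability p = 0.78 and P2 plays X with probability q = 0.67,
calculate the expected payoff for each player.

E[P1] = 4.8252, E[P2] = 4.0648

Work:
E[P1] = p·q·π₁(A,X) + p·(1-q)·π₁(A,Y) + (1-p)·q·π₁(B,X) + (1-p)·(1-q)·π₁(B,Y)
= 0.78·0.67·6 + 0.78·0.33·4 + 0.22·0.67·3 + 0.22·0.33·3
= 4.8252

E[P2] = 4.0648 (similar calculation)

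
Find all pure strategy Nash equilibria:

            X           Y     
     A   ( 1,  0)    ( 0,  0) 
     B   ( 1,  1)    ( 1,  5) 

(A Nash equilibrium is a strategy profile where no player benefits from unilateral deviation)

Nash equilibrium: (A, X), (B, Y)

Work:
Best responses:
  P1 vs X: payoffs [1, 1] → best response A/B (payoff 1)
  P1 vs Y: payoffs [0, 1] → best response B (payoff 1)
  P2 vs A: payoffs [0, 0] → best response X/Y (payoff 0)
  P2 vs B: payoffs [1, 5] → best response Y (payoff 5)
Mutual best responses: (A,X), (B,Y) → Nash equilibria.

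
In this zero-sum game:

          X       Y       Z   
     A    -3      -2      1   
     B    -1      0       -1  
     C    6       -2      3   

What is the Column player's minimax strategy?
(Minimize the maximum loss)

Column should play Y, value = 0

Work:
Column player minimizes Row's maximum payoff:
Column X: max payoff to Row = 6
Column Y: max payoff to Row = 0
Column Z: max payoff to Row = 3
Minimum is 0, achieved by column Y.
Minimax strategy: Y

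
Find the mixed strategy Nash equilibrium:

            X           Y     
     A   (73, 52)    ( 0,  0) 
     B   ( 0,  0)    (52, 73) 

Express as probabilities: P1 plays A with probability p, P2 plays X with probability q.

p = 0.584, q = 0.416

Work:
Find probabilities that make opponent indifferent:
P2 chooses q to make P1 indifferent between A and B
P1 chooses p to make P2 indifferent between X and Y
Mixed NE: P1 plays (A: 0.584, B: 0.416), P2 plays (X: 0.416, Y: 0.584)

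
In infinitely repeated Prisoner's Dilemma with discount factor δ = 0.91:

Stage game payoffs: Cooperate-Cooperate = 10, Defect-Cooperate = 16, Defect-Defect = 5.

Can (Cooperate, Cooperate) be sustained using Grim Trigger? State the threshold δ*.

δ* = 0.5455; since δ = 0.91 ≥ 0.5455, cooperation can be sustained

Work:
For Grim Trigger:
Cooperate forever: 10/(1-δ)
Defect then punished: 16 + 5·δ/(1-δ)
Need: 10/(1-δ) ≥ 16 + 5·δ/(1-δ)
Solving: δ ≥ (T-R)/(T-P) = (16-10)/(16-5) = 0.5455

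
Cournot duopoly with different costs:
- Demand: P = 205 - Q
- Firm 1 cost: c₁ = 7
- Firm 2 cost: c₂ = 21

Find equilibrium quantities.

q₁* = 70.67, q₂* = 56.67

Work:
Reaction: q₁ = (205 - 7 - q₂)/2
Reaction: q₂ = (205 - 21 - q₁)/2
Solve simultaneously:
q₁* = (205 - 2×7 + 21)/3 = 70.67
q₂* = (205 - 2×21 + 7)/3 = 56.67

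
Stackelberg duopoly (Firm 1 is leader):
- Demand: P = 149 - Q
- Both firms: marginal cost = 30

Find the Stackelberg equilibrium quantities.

q₁* (leader) = 59.5, q₂* (follower) = 29.75

Work:
Follower's reaction: q₂ = (a - c - q₁)/2
Leader substitutes: π₁ = q₁·(a - q₁ - (a-c-q₁)/2 - c)
FOC: q₁* = (149 - 30)/2 = 59.50
Then: q₂* = (149 - 30 - 59.5)/2 = 29.75
Leader has first-mover advantage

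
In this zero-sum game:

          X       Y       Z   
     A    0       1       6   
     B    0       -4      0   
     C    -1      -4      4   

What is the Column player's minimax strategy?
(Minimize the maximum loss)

Column should play X, value = 0

Work:
Column player minimizes Row's maximum payoff:
Column X: max payoff to Row = 0
Column Y: max payoff to Row = 1
Column Z: max payoff to Row = 6
Minimum is 0, achieved by column X.
Minimax strategy: X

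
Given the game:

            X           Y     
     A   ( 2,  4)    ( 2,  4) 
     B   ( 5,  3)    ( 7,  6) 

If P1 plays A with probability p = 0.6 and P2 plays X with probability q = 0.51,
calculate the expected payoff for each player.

E[P1] = 3.592, E[P2] = 4.188

Work:
E[P1] = p·q·π₁(A,X) + p·(1-q)·π₁(A,Y) + (1-p)·q·π₁(B,X) + (1-p)·(1-q)·π₁(B,Y)
= 0.6·0.51·2 + 0.6·0.49·2 + 0.4·0.51·5 + 0.4·0.49·7
= 3.592

E[P2] = 4.188 (similar calculation)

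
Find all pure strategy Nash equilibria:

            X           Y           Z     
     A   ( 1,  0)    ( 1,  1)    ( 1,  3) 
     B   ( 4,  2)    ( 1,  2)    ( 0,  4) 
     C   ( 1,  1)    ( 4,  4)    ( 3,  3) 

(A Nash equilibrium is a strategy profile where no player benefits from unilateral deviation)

Nash equilibrium: (C, Y)

Work:
Best responses:
  P1 vs X: payoffs [1, 4, 1] → best response B (payoff 4)
  P1 vs Y: payoffs [1, 1, 4] → best response C (payoff 4)
  P1 vs Z: payoffs [1, 0, 3] → best response C (payoff 3)
  P2 vs A: payoffs [0, 1, 3] → best response Z (payoff 3)
  P2 vs B: payoffs [2, 2, 4] → best response Z (payoff 4)
  P2 vs C: payoffs [1, 4, 3] → best response Y (payoff 4)
Mutual best responses: (C,Y) → Nash equilibria.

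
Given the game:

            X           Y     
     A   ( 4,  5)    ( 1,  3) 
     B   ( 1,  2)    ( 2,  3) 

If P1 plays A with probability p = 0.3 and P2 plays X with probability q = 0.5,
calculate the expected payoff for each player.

E[P1] = 1.8, E[P2] = 2.95

Work:
E[P1] = p·q·π₁(A,X) + p·(1-q)·π₁(A,Y) + (1-p)·q·π₁(B,X) + (1-p)·(1-q)·π₁(B,Y)
= 0.3·0.5·4 + 0.3·0.5·1 + 0.7·0.5·1 + 0.7·0.5·2
= 1.8

E[P2] = 2.95 (similar calculation)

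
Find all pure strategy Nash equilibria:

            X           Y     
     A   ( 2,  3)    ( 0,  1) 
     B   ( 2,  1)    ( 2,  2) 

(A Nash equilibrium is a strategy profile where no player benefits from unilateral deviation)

Nash equilibrium: (A, X), (B, Y)

Work:
Best responses:
  P1 vs X: payoffs [2, 2] → best response A/B (payoff 2)
  P1 vs Y: payoffs [0, 2] → best response B (payoff 2)
  P2 vs A: payoffs [3, 1] → best response X (payoff 3)
  P2 vs B: payoffs [1, 2] → best response Y (payoff 2)
Mutual best responses: (A,X), (B,Y) → Nash equilibria.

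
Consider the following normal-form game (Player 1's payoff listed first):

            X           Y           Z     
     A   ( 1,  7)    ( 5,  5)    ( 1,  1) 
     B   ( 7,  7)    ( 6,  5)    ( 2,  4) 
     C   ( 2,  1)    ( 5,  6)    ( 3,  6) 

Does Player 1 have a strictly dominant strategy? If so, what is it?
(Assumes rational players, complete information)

No strictly dominant strategy exists for Player 1

Work:
A strategy strictly dominates another if it gives a strictly higher payoff against every opponent action. Compare each pair of P1's strategies column-by-column:
  A vs B: [1 vs 7, 5 vs 6, 1 vs 2] → A does not strictly dominate B (column X: 1 ≤ 7)
  A vs C: [1 vs 2, 5 vs 5, 1 vs 3] → A does not strictly dominate C (column X: 1 ≤ 2)
  B vs A: [7 vs 1, 6 vs 5, 2 vs 1] → B strictly dominates A
  B vs C: [7 vs 2, 6 vs 5, 2 vs 3] → B does not strictly dominate C (column Z: 2 ≤ 3)
  C vs A: [2 vs 1, 5 vs 5, 3 vs 1] → C does not strictly dominate A (column Y: 5 ≤ 5)
  C vs B: [2 vs 7, 5 vs 6, 3 vs 2] → C does not strictly dominate B (column X: 2 ≤ 7)
No single strategy strictly dominates all others → no strictly dominant strategy.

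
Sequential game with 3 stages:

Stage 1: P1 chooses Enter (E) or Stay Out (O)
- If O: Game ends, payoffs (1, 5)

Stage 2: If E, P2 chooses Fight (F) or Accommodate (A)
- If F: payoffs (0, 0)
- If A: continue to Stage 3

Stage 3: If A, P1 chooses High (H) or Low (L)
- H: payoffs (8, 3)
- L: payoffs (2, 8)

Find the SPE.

SPE: (E, A, H); Outcome (8, 3)

Work:
Stage 3: P1 chooses H (8 vs 2)
Stage 2: P2: F->0, A->3 (anticipating H). Choose A
Stage 1: P1: O->1, E->8 (anticipating A, H). Choose E
SPE path: E -> A -> H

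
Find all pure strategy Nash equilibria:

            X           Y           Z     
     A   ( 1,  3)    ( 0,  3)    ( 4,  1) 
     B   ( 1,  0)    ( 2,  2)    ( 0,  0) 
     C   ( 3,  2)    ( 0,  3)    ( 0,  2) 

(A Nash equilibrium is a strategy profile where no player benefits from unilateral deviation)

Nash equilibrium: (B, Y)

Work:
Best responses:
  P1 vs X: payoffs [1, 1, 3] → best response C (payoff 3)
  P1 vs Y: payoffs [0, 2, 0] → best response B (payoff 2)
  P1 vs Z: payoffs [4, 0, 0] → best response A (payoff 4)
  P2 vs A: payoffs [3, 3, 1] → best response X/Y (payoff 3)
  P2 vs B: payoffs [0, 2, 0] → best response Y (payoff 2)
  P2 vs C: payoffs [2, 3, 2] → best response Y (payoff 3)
Mutual best responses: (B,Y) → Nash equilibria.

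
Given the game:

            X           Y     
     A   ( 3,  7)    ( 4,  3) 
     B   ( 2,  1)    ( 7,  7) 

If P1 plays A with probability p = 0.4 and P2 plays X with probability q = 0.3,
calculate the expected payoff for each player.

E[P1] = 4.78, E[P2] = 4.8

Work:
E[P1] = p·q·π₁(A,X) + p·(1-q)·π₁(A,Y) + (1-p)·q·π₁(B,X) + (1-p)·(1-q)·π₁(B,Y)
= 0.4·0.3·3 + 0.4·0.7·4 + 0.6·0.3·2 + 0.6·0.7·7
= 4.78

E[P2] = 4.8 (similar calculation)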